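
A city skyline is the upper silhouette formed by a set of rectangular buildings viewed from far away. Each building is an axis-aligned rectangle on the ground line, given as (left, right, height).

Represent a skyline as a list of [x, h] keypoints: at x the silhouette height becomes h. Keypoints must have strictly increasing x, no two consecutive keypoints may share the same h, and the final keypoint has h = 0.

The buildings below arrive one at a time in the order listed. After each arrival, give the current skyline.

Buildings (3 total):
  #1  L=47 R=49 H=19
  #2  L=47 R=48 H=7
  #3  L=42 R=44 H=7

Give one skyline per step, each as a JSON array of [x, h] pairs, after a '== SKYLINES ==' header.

== SKYLINES ==
[[47,19],[49,0]]
[[47,19],[49,0]]
[[42,7],[44,0],[47,19],[49,0]]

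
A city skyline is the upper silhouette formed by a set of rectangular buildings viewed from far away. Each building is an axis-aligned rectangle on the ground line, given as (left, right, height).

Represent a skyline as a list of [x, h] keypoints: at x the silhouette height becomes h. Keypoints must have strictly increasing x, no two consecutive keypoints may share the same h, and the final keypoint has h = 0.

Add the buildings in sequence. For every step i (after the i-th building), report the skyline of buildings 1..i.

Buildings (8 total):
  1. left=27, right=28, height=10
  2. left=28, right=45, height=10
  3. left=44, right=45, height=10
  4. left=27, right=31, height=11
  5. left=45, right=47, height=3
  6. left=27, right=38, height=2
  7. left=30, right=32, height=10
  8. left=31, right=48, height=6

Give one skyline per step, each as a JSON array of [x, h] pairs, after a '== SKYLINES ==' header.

== SKYLINES ==
[[27,10],[28,0]]
[[27,10],[45,0]]
[[27,10],[45,0]]
[[27,11],[31,10],[45,0]]
[[27,11],[31,10],[45,3],[47,0]]
[[27,11],[31,10],[45,3],[47,0]]
[[27,11],[31,10],[45,3],[47,0]]
[[27,11],[31,10],[45,6],[48,0]]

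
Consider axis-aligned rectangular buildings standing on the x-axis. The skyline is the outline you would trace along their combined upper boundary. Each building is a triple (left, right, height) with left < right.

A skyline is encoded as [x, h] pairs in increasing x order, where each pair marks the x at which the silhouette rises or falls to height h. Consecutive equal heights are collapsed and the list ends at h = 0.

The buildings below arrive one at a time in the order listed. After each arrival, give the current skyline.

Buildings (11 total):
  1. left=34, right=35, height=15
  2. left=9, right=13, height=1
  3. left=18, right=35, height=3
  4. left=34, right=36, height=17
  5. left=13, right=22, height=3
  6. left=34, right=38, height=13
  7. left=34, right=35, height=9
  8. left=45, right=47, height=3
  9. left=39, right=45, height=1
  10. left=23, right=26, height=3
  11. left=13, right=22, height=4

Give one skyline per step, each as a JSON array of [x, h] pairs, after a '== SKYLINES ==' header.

== SKYLINES ==
[[34,15],[35,0]]
[[9,1],[13,0],[34,15],[35,0]]
[[9,1],[13,0],[18,3],[34,15],[35,0]]
[[9,1],[13,0],[18,3],[34,17],[36,0]]
[[9,1],[13,3],[34,17],[36,0]]
[[9,1],[13,3],[34,17],[36,13],[38,0]]
[[9,1],[13,3],[34,17],[36,13],[38,0]]
[[9,1],[13,3],[34,17],[36,13],[38,0],[45,3],[47,0]]
[[9,1],[13,3],[34,17],[36,13],[38,0],[39,1],[45,3],[47,0]]
[[9,1],[13,3],[34,17],[36,13],[38,0],[39,1],[45,3],[47,0]]
[[9,1],[13,4],[22,3],[34,17],[36,13],[38,0],[39,1],[45,3],[47,0]]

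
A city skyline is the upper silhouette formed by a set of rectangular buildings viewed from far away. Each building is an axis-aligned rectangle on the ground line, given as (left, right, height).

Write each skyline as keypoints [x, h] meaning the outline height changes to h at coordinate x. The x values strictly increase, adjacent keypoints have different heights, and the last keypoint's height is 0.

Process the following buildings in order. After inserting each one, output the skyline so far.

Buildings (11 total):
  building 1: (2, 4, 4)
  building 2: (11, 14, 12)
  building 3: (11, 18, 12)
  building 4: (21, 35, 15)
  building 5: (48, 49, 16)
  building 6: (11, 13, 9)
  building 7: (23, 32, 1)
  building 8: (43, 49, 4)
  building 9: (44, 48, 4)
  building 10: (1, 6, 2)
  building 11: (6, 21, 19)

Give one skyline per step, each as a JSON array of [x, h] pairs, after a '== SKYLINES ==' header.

== SKYLINES ==
[[2,4],[4,0]]
[[2,4],[4,0],[11,12],[14,0]]
[[2,4],[4,0],[11,12],[18,0]]
[[2,4],[4,0],[11,12],[18,0],[21,15],[35,0]]
[[2,4],[4,0],[11,12],[18,0],[21,15],[35,0],[48,16],[49,0]]
[[2,4],[4,0],[11,12],[18,0],[21,15],[35,0],[48,16],[49,0]]
[[2,4],[4,0],[11,12],[18,0],[21,15],[35,0],[48,16],[49,0]]
[[2,4],[4,0],[11,12],[18,0],[21,15],[35,0],[43,4],[48,16],[49,0]]
[[2,4],[4,0],[11,12],[18,0],[21,15],[35,0],[43,4],[48,16],[49,0]]
[[1,2],[2,4],[4,2],[6,0],[11,12],[18,0],[21,15],[35,0],[43,4],[48,16],[49,0]]
[[1,2],[2,4],[4,2],[6,19],[21,15],[35,0],[43,4],[48,16],[49,0]]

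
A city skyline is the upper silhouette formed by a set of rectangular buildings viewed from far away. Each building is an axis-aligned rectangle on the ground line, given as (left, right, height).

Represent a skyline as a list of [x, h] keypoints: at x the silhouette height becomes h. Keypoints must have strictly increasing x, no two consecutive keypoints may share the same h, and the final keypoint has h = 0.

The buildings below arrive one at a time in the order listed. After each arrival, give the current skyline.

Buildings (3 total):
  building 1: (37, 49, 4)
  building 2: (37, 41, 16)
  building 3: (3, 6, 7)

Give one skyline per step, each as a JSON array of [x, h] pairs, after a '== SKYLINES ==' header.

== SKYLINES ==
[[37,4],[49,0]]
[[37,16],[41,4],[49,0]]
[[3,7],[6,0],[37,16],[41,4],[49,0]]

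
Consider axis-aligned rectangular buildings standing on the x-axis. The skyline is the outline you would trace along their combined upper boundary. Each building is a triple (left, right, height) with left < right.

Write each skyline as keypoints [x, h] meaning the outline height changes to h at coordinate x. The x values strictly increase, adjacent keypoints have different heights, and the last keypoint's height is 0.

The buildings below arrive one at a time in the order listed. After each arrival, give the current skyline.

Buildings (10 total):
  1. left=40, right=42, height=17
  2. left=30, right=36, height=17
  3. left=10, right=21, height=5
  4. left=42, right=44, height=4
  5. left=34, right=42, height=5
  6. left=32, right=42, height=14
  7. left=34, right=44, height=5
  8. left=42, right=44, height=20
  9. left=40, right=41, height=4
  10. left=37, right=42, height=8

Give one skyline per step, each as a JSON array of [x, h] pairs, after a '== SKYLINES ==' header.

== SKYLINES ==
[[40,17],[42,0]]
[[30,17],[36,0],[40,17],[42,0]]
[[10,5],[21,0],[30,17],[36,0],[40,17],[42,0]]
[[10,5],[21,0],[30,17],[36,0],[40,17],[42,4],[44,0]]
[[10,5],[21,0],[30,17],[36,5],[40,17],[42,4],[44,0]]
[[10,5],[21,0],[30,17],[36,14],[40,17],[42,4],[44,0]]
[[10,5],[21,0],[30,17],[36,14],[40,17],[42,5],[44,0]]
[[10,5],[21,0],[30,17],[36,14],[40,17],[42,20],[44,0]]
[[10,5],[21,0],[30,17],[36,14],[40,17],[42,20],[44,0]]
[[10,5],[21,0],[30,17],[36,14],[40,17],[42,20],[44,0]]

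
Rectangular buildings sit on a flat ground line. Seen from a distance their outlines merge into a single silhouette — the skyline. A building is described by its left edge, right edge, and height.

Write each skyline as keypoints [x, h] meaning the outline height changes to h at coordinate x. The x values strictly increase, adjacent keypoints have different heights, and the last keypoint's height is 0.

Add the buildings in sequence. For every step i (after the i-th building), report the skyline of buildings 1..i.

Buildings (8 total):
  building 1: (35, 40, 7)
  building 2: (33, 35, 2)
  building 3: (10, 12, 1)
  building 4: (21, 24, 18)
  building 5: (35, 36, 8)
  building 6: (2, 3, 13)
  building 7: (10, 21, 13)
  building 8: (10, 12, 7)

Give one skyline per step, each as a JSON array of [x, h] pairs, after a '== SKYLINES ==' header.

== SKYLINES ==
[[35,7],[40,0]]
[[33,2],[35,7],[40,0]]
[[10,1],[12,0],[33,2],[35,7],[40,0]]
[[10,1],[12,0],[21,18],[24,0],[33,2],[35,7],[40,0]]
[[10,1],[12,0],[21,18],[24,0],[33,2],[35,8],[36,7],[40,0]]
[[2,13],[3,0],[10,1],[12,0],[21,18],[24,0],[33,2],[35,8],[36,7],[40,0]]
[[2,13],[3,0],[10,13],[21,18],[24,0],[33,2],[35,8],[36,7],[40,0]]
[[2,13],[3,0],[10,13],[21,18],[24,0],[33,2],[35,8],[36,7],[40,0]]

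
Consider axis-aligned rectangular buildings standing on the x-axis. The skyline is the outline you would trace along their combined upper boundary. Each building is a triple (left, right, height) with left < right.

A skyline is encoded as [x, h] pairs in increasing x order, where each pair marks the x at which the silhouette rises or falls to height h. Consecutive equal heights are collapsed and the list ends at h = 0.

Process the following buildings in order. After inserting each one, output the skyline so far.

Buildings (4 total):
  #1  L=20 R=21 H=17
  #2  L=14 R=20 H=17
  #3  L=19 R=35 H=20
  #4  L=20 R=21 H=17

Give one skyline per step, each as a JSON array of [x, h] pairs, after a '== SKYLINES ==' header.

== SKYLINES ==
[[20,17],[21,0]]
[[14,17],[21,0]]
[[14,17],[19,20],[35,0]]
[[14,17],[19,20],[35,0]]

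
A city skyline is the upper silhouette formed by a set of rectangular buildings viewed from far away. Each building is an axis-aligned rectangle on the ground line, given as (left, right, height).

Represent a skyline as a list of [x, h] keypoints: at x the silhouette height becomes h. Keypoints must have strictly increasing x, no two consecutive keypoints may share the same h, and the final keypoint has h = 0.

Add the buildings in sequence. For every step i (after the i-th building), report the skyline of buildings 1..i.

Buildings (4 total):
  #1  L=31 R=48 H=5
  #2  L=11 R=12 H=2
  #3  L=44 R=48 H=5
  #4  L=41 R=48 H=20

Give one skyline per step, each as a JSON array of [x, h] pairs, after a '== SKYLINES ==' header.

== SKYLINES ==
[[31,5],[48,0]]
[[11,2],[12,0],[31,5],[48,0]]
[[11,2],[12,0],[31,5],[48,0]]
[[11,2],[12,0],[31,5],[41,20],[48,0]]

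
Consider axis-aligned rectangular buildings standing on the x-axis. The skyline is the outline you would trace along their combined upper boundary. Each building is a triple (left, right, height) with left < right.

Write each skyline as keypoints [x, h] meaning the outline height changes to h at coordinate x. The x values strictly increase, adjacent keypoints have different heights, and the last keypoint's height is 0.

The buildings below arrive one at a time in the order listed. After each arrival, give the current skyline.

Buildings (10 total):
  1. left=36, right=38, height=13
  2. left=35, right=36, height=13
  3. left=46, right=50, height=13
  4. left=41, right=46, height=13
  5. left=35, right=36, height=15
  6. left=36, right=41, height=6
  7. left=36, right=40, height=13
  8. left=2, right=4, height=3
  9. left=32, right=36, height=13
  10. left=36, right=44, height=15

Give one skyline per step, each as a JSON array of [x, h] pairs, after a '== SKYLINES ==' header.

== SKYLINES ==
[[36,13],[38,0]]
[[35,13],[38,0]]
[[35,13],[38,0],[46,13],[50,0]]
[[35,13],[38,0],[41,13],[50,0]]
[[35,15],[36,13],[38,0],[41,13],[50,0]]
[[35,15],[36,13],[38,6],[41,13],[50,0]]
[[35,15],[36,13],[40,6],[41,13],[50,0]]
[[2,3],[4,0],[35,15],[36,13],[40,6],[41,13],[50,0]]
[[2,3],[4,0],[32,13],[35,15],[36,13],[40,6],[41,13],[50,0]]
[[2,3],[4,0],[32,13],[35,15],[44,13],[50,0]]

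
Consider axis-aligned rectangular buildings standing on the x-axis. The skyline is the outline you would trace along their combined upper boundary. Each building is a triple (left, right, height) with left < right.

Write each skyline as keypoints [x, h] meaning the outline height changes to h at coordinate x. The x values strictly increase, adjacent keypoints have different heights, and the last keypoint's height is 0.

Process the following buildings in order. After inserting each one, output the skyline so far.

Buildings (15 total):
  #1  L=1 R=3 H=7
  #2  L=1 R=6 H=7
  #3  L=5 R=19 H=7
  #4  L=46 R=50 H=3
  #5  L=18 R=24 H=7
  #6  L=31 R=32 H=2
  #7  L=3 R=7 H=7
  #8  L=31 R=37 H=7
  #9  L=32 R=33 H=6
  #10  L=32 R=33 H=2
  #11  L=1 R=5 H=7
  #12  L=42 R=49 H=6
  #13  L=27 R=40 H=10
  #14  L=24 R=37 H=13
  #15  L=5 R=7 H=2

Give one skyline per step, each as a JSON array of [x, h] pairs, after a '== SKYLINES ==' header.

== SKYLINES ==
[[1,7],[3,0]]
[[1,7],[6,0]]
[[1,7],[19,0]]
[[1,7],[19,0],[46,3],[50,0]]
[[1,7],[24,0],[46,3],[50,0]]
[[1,7],[24,0],[31,2],[32,0],[46,3],[50,0]]
[[1,7],[24,0],[31,2],[32,0],[46,3],[50,0]]
[[1,7],[24,0],[31,7],[37,0],[46,3],[50,0]]
[[1,7],[24,0],[31,7],[37,0],[46,3],[50,0]]
[[1,7],[24,0],[31,7],[37,0],[46,3],[50,0]]
[[1,7],[24,0],[31,7],[37,0],[46,3],[50,0]]
[[1,7],[24,0],[31,7],[37,0],[42,6],[49,3],[50,0]]
[[1,7],[24,0],[27,10],[40,0],[42,6],[49,3],[50,0]]
[[1,7],[24,13],[37,10],[40,0],[42,6],[49,3],[50,0]]
[[1,7],[24,13],[37,10],[40,0],[42,6],[49,3],[50,0]]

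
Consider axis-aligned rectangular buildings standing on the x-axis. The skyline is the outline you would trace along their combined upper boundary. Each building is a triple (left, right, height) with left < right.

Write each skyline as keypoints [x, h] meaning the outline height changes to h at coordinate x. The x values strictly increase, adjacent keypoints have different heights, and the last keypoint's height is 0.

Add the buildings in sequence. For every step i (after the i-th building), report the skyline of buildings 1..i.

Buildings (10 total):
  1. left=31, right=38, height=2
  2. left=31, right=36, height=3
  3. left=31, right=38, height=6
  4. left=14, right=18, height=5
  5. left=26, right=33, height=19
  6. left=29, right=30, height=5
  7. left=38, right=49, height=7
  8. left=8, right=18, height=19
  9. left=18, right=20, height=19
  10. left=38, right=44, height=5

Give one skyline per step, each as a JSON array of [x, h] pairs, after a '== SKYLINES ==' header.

== SKYLINES ==
[[31,2],[38,0]]
[[31,3],[36,2],[38,0]]
[[31,6],[38,0]]
[[14,5],[18,0],[31,6],[38,0]]
[[14,5],[18,0],[26,19],[33,6],[38,0]]
[[14,5],[18,0],[26,19],[33,6],[38,0]]
[[14,5],[18,0],[26,19],[33,6],[38,7],[49,0]]
[[8,19],[18,0],[26,19],[33,6],[38,7],[49,0]]
[[8,19],[20,0],[26,19],[33,6],[38,7],[49,0]]
[[8,19],[20,0],[26,19],[33,6],[38,7],[49,0]]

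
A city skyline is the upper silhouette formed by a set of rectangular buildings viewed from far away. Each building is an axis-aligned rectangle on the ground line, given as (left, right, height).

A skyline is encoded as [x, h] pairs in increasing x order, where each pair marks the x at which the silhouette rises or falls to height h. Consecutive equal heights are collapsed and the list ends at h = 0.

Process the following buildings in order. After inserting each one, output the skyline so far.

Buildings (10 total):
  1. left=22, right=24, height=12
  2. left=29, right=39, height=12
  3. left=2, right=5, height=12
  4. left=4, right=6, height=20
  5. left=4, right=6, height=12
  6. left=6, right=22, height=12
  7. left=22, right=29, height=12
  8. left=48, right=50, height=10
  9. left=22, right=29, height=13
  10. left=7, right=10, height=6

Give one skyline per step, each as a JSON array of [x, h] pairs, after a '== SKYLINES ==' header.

== SKYLINES ==
[[22,12],[24,0]]
[[22,12],[24,0],[29,12],[39,0]]
[[2,12],[5,0],[22,12],[24,0],[29,12],[39,0]]
[[2,12],[4,20],[6,0],[22,12],[24,0],[29,12],[39,0]]
[[2,12],[4,20],[6,0],[22,12],[24,0],[29,12],[39,0]]
[[2,12],[4,20],[6,12],[24,0],[29,12],[39,0]]
[[2,12],[4,20],[6,12],[39,0]]
[[2,12],[4,20],[6,12],[39,0],[48,10],[50,0]]
[[2,12],[4,20],[6,12],[22,13],[29,12],[39,0],[48,10],[50,0]]
[[2,12],[4,20],[6,12],[22,13],[29,12],[39,0],[48,10],[50,0]]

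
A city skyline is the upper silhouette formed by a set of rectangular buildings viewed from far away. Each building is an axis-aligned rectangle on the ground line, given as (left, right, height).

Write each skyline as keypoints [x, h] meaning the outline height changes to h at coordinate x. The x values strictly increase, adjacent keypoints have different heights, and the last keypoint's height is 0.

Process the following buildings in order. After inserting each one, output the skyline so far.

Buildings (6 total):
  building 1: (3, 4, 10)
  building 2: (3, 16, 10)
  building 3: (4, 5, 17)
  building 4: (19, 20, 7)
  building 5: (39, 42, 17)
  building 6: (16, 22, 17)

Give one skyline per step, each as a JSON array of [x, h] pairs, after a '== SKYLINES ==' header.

== SKYLINES ==
[[3,10],[4,0]]
[[3,10],[16,0]]
[[3,10],[4,17],[5,10],[16,0]]
[[3,10],[4,17],[5,10],[16,0],[19,7],[20,0]]
[[3,10],[4,17],[5,10],[16,0],[19,7],[20,0],[39,17],[42,0]]
[[3,10],[4,17],[5,10],[16,17],[22,0],[39,17],[42,0]]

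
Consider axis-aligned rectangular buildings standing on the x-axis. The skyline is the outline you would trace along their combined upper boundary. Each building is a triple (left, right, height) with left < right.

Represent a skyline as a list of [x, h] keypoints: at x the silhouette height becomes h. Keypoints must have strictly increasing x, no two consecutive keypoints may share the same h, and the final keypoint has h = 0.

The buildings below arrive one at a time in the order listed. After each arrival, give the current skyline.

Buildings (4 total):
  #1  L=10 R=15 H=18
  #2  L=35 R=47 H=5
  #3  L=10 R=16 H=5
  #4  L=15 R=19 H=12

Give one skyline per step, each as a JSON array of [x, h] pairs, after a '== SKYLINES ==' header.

== SKYLINES ==
[[10,18],[15,0]]
[[10,18],[15,0],[35,5],[47,0]]
[[10,18],[15,5],[16,0],[35,5],[47,0]]
[[10,18],[15,12],[19,0],[35,5],[47,0]]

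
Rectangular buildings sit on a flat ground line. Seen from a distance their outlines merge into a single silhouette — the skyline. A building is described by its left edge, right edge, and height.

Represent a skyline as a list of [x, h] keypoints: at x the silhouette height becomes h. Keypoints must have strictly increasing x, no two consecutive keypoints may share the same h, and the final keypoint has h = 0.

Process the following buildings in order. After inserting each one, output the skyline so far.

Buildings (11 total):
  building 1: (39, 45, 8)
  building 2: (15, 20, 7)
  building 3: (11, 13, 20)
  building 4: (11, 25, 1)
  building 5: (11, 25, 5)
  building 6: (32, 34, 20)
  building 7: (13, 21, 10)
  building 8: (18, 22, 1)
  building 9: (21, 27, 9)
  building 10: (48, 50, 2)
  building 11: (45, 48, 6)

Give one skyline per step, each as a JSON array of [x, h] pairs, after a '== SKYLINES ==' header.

== SKYLINES ==
[[39,8],[45,0]]
[[15,7],[20,0],[39,8],[45,0]]
[[11,20],[13,0],[15,7],[20,0],[39,8],[45,0]]
[[11,20],[13,1],[15,7],[20,1],[25,0],[39,8],[45,0]]
[[11,20],[13,5],[15,7],[20,5],[25,0],[39,8],[45,0]]
[[11,20],[13,5],[15,7],[20,5],[25,0],[32,20],[34,0],[39,8],[45,0]]
[[11,20],[13,10],[21,5],[25,0],[32,20],[34,0],[39,8],[45,0]]
[[11,20],[13,10],[21,5],[25,0],[32,20],[34,0],[39,8],[45,0]]
[[11,20],[13,10],[21,9],[27,0],[32,20],[34,0],[39,8],[45,0]]
[[11,20],[13,10],[21,9],[27,0],[32,20],[34,0],[39,8],[45,0],[48,2],[50,0]]
[[11,20],[13,10],[21,9],[27,0],[32,20],[34,0],[39,8],[45,6],[48,2],[50,0]]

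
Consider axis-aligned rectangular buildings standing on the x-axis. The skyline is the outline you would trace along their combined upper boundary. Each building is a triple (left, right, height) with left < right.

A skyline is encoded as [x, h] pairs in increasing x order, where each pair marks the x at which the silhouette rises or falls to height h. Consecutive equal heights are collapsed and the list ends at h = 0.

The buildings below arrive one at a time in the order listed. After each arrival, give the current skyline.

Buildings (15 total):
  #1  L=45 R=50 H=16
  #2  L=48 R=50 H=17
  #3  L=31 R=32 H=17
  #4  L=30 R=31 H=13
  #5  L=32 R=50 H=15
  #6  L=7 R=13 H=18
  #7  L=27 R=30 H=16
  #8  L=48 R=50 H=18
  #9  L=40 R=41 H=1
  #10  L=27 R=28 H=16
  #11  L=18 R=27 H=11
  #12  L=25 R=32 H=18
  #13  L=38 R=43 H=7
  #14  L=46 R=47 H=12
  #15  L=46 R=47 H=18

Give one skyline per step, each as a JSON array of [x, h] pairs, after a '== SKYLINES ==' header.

== SKYLINES ==
[[45,16],[50,0]]
[[45,16],[48,17],[50,0]]
[[31,17],[32,0],[45,16],[48,17],[50,0]]
[[30,13],[31,17],[32,0],[45,16],[48,17],[50,0]]
[[30,13],[31,17],[32,15],[45,16],[48,17],[50,0]]
[[7,18],[13,0],[30,13],[31,17],[32,15],[45,16],[48,17],[50,0]]
[[7,18],[13,0],[27,16],[30,13],[31,17],[32,15],[45,16],[48,17],[50,0]]
[[7,18],[13,0],[27,16],[30,13],[31,17],[32,15],[45,16],[48,18],[50,0]]
[[7,18],[13,0],[27,16],[30,13],[31,17],[32,15],[45,16],[48,18],[50,0]]
[[7,18],[13,0],[27,16],[30,13],[31,17],[32,15],[45,16],[48,18],[50,0]]
[[7,18],[13,0],[18,11],[27,16],[30,13],[31,17],[32,15],[45,16],[48,18],[50,0]]
[[7,18],[13,0],[18,11],[25,18],[32,15],[45,16],[48,18],[50,0]]
[[7,18],[13,0],[18,11],[25,18],[32,15],[45,16],[48,18],[50,0]]
[[7,18],[13,0],[18,11],[25,18],[32,15],[45,16],[48,18],[50,0]]
[[7,18],[13,0],[18,11],[25,18],[32,15],[45,16],[46,18],[47,16],[48,18],[50,0]]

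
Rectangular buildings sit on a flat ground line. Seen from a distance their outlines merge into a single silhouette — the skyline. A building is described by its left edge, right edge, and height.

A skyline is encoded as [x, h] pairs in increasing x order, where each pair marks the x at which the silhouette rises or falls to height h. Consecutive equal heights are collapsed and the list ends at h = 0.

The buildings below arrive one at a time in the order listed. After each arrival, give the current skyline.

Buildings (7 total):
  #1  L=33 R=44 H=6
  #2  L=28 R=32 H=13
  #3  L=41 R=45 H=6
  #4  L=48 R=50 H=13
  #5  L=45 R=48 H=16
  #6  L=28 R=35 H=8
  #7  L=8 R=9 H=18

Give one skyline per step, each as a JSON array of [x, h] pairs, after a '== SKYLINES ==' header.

== SKYLINES ==
[[33,6],[44,0]]
[[28,13],[32,0],[33,6],[44,0]]
[[28,13],[32,0],[33,6],[45,0]]
[[28,13],[32,0],[33,6],[45,0],[48,13],[50,0]]
[[28,13],[32,0],[33,6],[45,16],[48,13],[50,0]]
[[28,13],[32,8],[35,6],[45,16],[48,13],[50,0]]
[[8,18],[9,0],[28,13],[32,8],[35,6],[45,16],[48,13],[50,0]]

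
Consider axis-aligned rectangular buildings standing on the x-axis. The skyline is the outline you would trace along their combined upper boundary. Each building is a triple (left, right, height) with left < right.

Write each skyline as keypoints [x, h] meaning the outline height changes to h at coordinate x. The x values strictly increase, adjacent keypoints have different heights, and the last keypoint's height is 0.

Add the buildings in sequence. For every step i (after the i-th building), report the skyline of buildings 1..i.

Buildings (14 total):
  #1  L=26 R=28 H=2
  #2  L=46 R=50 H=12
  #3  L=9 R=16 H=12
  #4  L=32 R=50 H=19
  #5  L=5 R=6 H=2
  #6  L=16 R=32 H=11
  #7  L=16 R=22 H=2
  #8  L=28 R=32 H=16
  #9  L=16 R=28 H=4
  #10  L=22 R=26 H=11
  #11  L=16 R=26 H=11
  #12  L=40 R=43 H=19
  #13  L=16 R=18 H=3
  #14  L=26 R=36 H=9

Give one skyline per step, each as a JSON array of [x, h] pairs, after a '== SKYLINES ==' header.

== SKYLINES ==
[[26,2],[28,0]]
[[26,2],[28,0],[46,12],[50,0]]
[[9,12],[16,0],[26,2],[28,0],[46,12],[50,0]]
[[9,12],[16,0],[26,2],[28,0],[32,19],[50,0]]
[[5,2],[6,0],[9,12],[16,0],[26,2],[28,0],[32,19],[50,0]]
[[5,2],[6,0],[9,12],[16,11],[32,19],[50,0]]
[[5,2],[6,0],[9,12],[16,11],[32,19],[50,0]]
[[5,2],[6,0],[9,12],[16,11],[28,16],[32,19],[50,0]]
[[5,2],[6,0],[9,12],[16,11],[28,16],[32,19],[50,0]]
[[5,2],[6,0],[9,12],[16,11],[28,16],[32,19],[50,0]]
[[5,2],[6,0],[9,12],[16,11],[28,16],[32,19],[50,0]]
[[5,2],[6,0],[9,12],[16,11],[28,16],[32,19],[50,0]]
[[5,2],[6,0],[9,12],[16,11],[28,16],[32,19],[50,0]]
[[5,2],[6,0],[9,12],[16,11],[28,16],[32,19],[50,0]]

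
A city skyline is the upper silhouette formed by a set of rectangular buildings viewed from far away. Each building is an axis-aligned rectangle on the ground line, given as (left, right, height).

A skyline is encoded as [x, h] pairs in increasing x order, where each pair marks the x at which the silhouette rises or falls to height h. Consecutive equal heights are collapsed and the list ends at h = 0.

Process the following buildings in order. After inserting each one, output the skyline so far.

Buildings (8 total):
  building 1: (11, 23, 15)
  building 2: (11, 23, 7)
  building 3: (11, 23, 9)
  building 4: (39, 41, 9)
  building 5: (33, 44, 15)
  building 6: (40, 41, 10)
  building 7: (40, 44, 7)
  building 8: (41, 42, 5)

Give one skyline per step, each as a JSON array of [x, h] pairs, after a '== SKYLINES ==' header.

== SKYLINES ==
[[11,15],[23,0]]
[[11,15],[23,0]]
[[11,15],[23,0]]
[[11,15],[23,0],[39,9],[41,0]]
[[11,15],[23,0],[33,15],[44,0]]
[[11,15],[23,0],[33,15],[44,0]]
[[11,15],[23,0],[33,15],[44,0]]
[[11,15],[23,0],[33,15],[44,0]]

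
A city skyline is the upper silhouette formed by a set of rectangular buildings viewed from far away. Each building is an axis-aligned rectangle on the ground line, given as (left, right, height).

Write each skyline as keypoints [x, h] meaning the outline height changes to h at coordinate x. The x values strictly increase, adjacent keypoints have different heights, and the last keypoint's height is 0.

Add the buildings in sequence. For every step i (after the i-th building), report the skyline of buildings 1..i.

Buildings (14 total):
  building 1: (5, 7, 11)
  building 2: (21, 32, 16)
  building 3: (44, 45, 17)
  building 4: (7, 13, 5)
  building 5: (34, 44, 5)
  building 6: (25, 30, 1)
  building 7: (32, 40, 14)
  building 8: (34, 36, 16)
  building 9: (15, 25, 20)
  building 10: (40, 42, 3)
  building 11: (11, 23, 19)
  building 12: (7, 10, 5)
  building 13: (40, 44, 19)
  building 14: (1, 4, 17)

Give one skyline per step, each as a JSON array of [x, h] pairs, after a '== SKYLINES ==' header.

== SKYLINES ==
[[5,11],[7,0]]
[[5,11],[7,0],[21,16],[32,0]]
[[5,11],[7,0],[21,16],[32,0],[44,17],[45,0]]
[[5,11],[7,5],[13,0],[21,16],[32,0],[44,17],[45,0]]
[[5,11],[7,5],[13,0],[21,16],[32,0],[34,5],[44,17],[45,0]]
[[5,11],[7,5],[13,0],[21,16],[32,0],[34,5],[44,17],[45,0]]
[[5,11],[7,5],[13,0],[21,16],[32,14],[40,5],[44,17],[45,0]]
[[5,11],[7,5],[13,0],[21,16],[32,14],[34,16],[36,14],[40,5],[44,17],[45,0]]
[[5,11],[7,5],[13,0],[15,20],[25,16],[32,14],[34,16],[36,14],[40,5],[44,17],[45,0]]
[[5,11],[7,5],[13,0],[15,20],[25,16],[32,14],[34,16],[36,14],[40,5],[44,17],[45,0]]
[[5,11],[7,5],[11,19],[15,20],[25,16],[32,14],[34,16],[36,14],[40,5],[44,17],[45,0]]
[[5,11],[7,5],[11,19],[15,20],[25,16],[32,14],[34,16],[36,14],[40,5],[44,17],[45,0]]
[[5,11],[7,5],[11,19],[15,20],[25,16],[32,14],[34,16],[36,14],[40,19],[44,17],[45,0]]
[[1,17],[4,0],[5,11],[7,5],[11,19],[15,20],[25,16],[32,14],[34,16],[36,14],[40,19],[44,17],[45,0]]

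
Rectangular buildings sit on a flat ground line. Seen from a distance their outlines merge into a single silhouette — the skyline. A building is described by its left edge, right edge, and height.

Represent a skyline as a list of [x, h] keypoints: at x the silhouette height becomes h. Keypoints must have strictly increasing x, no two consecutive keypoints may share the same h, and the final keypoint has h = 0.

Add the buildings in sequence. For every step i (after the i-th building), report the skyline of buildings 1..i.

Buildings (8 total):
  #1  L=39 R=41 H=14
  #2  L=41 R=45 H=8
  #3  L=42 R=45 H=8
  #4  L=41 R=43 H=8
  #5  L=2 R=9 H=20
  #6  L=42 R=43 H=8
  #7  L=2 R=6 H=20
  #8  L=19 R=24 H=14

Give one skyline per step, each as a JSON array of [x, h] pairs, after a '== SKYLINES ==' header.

== SKYLINES ==
[[39,14],[41,0]]
[[39,14],[41,8],[45,0]]
[[39,14],[41,8],[45,0]]
[[39,14],[41,8],[45,0]]
[[2,20],[9,0],[39,14],[41,8],[45,0]]
[[2,20],[9,0],[39,14],[41,8],[45,0]]
[[2,20],[9,0],[39,14],[41,8],[45,0]]
[[2,20],[9,0],[19,14],[24,0],[39,14],[41,8],[45,0]]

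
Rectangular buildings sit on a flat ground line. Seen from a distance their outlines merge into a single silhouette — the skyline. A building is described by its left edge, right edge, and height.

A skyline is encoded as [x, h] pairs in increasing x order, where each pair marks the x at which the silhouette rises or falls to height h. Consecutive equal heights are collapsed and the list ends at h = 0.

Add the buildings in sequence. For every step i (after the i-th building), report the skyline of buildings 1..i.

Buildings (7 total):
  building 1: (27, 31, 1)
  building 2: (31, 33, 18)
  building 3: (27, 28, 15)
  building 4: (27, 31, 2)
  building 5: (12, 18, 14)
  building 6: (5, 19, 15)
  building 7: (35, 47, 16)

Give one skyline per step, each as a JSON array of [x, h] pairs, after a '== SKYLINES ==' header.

== SKYLINES ==
[[27,1],[31,0]]
[[27,1],[31,18],[33,0]]
[[27,15],[28,1],[31,18],[33,0]]
[[27,15],[28,2],[31,18],[33,0]]
[[12,14],[18,0],[27,15],[28,2],[31,18],[33,0]]
[[5,15],[19,0],[27,15],[28,2],[31,18],[33,0]]
[[5,15],[19,0],[27,15],[28,2],[31,18],[33,0],[35,16],[47,0]]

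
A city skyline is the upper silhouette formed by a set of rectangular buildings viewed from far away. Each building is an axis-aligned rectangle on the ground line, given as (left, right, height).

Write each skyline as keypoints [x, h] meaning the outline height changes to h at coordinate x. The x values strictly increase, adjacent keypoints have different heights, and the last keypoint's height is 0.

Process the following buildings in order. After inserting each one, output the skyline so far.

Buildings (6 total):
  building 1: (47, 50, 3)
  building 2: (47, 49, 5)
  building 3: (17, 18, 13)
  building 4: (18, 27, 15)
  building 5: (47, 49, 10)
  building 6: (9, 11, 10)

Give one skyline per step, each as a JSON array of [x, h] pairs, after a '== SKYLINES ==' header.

== SKYLINES ==
[[47,3],[50,0]]
[[47,5],[49,3],[50,0]]
[[17,13],[18,0],[47,5],[49,3],[50,0]]
[[17,13],[18,15],[27,0],[47,5],[49,3],[50,0]]
[[17,13],[18,15],[27,0],[47,10],[49,3],[50,0]]
[[9,10],[11,0],[17,13],[18,15],[27,0],[47,10],[49,3],[50,0]]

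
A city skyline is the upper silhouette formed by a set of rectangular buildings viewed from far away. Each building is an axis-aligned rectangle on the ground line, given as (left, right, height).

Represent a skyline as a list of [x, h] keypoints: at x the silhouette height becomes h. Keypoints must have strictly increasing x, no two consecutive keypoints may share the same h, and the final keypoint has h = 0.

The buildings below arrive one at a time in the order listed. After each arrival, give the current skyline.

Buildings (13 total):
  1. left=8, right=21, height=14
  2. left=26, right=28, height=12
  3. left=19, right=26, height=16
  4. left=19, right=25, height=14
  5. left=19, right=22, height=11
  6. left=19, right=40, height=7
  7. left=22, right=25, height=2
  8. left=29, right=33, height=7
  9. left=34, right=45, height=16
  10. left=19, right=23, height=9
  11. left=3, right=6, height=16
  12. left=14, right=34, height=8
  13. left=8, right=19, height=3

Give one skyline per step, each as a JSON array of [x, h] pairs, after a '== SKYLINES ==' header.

== SKYLINES ==
[[8,14],[21,0]]
[[8,14],[21,0],[26,12],[28,0]]
[[8,14],[19,16],[26,12],[28,0]]
[[8,14],[19,16],[26,12],[28,0]]
[[8,14],[19,16],[26,12],[28,0]]
[[8,14],[19,16],[26,12],[28,7],[40,0]]
[[8,14],[19,16],[26,12],[28,7],[40,0]]
[[8,14],[19,16],[26,12],[28,7],[40,0]]
[[8,14],[19,16],[26,12],[28,7],[34,16],[45,0]]
[[8,14],[19,16],[26,12],[28,7],[34,16],[45,0]]
[[3,16],[6,0],[8,14],[19,16],[26,12],[28,7],[34,16],[45,0]]
[[3,16],[6,0],[8,14],[19,16],[26,12],[28,8],[34,16],[45,0]]
[[3,16],[6,0],[8,14],[19,16],[26,12],[28,8],[34,16],[45,0]]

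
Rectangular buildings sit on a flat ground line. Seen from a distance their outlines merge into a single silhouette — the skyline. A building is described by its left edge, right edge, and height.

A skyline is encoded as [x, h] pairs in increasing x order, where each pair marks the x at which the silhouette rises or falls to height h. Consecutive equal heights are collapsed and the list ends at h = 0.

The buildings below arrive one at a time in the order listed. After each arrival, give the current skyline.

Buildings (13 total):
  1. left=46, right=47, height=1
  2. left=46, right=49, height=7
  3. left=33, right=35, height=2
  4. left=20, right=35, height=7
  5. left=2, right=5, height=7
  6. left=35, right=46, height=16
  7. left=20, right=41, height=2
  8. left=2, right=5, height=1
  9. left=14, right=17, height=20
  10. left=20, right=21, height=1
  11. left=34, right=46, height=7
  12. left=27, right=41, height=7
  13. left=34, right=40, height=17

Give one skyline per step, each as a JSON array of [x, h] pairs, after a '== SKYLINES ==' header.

== SKYLINES ==
[[46,1],[47,0]]
[[46,7],[49,0]]
[[33,2],[35,0],[46,7],[49,0]]
[[20,7],[35,0],[46,7],[49,0]]
[[2,7],[5,0],[20,7],[35,0],[46,7],[49,0]]
[[2,7],[5,0],[20,7],[35,16],[46,7],[49,0]]
[[2,7],[5,0],[20,7],[35,16],[46,7],[49,0]]
[[2,7],[5,0],[20,7],[35,16],[46,7],[49,0]]
[[2,7],[5,0],[14,20],[17,0],[20,7],[35,16],[46,7],[49,0]]
[[2,7],[5,0],[14,20],[17,0],[20,7],[35,16],[46,7],[49,0]]
[[2,7],[5,0],[14,20],[17,0],[20,7],[35,16],[46,7],[49,0]]
[[2,7],[5,0],[14,20],[17,0],[20,7],[35,16],[46,7],[49,0]]
[[2,7],[5,0],[14,20],[17,0],[20,7],[34,17],[40,16],[46,7],[49,0]]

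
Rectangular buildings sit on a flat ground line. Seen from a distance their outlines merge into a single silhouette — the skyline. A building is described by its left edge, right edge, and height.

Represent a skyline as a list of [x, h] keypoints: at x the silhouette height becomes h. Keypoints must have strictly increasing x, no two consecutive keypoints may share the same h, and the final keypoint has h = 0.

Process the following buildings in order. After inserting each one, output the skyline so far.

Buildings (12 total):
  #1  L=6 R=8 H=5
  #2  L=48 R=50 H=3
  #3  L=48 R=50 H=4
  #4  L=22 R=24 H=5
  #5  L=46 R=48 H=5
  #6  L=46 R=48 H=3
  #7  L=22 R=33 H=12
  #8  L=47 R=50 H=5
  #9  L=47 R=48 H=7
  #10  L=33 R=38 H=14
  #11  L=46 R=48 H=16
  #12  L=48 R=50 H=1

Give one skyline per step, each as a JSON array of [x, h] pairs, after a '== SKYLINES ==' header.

== SKYLINES ==
[[6,5],[8,0]]
[[6,5],[8,0],[48,3],[50,0]]
[[6,5],[8,0],[48,4],[50,0]]
[[6,5],[8,0],[22,5],[24,0],[48,4],[50,0]]
[[6,5],[8,0],[22,5],[24,0],[46,5],[48,4],[50,0]]
[[6,5],[8,0],[22,5],[24,0],[46,5],[48,4],[50,0]]
[[6,5],[8,0],[22,12],[33,0],[46,5],[48,4],[50,0]]
[[6,5],[8,0],[22,12],[33,0],[46,5],[50,0]]
[[6,5],[8,0],[22,12],[33,0],[46,5],[47,7],[48,5],[50,0]]
[[6,5],[8,0],[22,12],[33,14],[38,0],[46,5],[47,7],[48,5],[50,0]]
[[6,5],[8,0],[22,12],[33,14],[38,0],[46,16],[48,5],[50,0]]
[[6,5],[8,0],[22,12],[33,14],[38,0],[46,16],[48,5],[50,0]]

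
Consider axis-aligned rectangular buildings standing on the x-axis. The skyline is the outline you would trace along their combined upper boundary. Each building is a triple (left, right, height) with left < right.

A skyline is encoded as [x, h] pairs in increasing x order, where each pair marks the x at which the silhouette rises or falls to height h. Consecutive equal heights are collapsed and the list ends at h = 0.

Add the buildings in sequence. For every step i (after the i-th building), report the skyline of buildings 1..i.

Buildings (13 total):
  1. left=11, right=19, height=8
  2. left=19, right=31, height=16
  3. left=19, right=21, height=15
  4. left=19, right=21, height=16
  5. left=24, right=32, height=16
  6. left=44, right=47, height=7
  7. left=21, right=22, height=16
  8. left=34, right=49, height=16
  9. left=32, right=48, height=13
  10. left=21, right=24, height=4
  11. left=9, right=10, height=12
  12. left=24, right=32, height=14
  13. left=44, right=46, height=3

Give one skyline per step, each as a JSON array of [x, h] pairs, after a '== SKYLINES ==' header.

== SKYLINES ==
[[11,8],[19,0]]
[[11,8],[19,16],[31,0]]
[[11,8],[19,16],[31,0]]
[[11,8],[19,16],[31,0]]
[[11,8],[19,16],[32,0]]
[[11,8],[19,16],[32,0],[44,7],[47,0]]
[[11,8],[19,16],[32,0],[44,7],[47,0]]
[[11,8],[19,16],[32,0],[34,16],[49,0]]
[[11,8],[19,16],[32,13],[34,16],[49,0]]
[[11,8],[19,16],[32,13],[34,16],[49,0]]
[[9,12],[10,0],[11,8],[19,16],[32,13],[34,16],[49,0]]
[[9,12],[10,0],[11,8],[19,16],[32,13],[34,16],[49,0]]
[[9,12],[10,0],[11,8],[19,16],[32,13],[34,16],[49,0]]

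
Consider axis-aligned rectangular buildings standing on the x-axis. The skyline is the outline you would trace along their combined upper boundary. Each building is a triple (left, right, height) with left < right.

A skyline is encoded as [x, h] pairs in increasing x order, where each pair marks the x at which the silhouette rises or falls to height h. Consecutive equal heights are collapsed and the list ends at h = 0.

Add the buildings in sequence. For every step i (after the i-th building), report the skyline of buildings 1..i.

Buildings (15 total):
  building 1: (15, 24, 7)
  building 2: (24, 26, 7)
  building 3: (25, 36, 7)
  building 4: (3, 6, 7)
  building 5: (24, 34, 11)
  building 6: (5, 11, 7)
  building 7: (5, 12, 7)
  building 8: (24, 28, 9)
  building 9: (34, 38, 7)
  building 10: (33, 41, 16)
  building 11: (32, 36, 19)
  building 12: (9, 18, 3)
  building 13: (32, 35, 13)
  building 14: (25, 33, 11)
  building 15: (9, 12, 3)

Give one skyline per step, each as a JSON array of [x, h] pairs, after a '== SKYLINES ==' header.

== SKYLINES ==
[[15,7],[24,0]]
[[15,7],[26,0]]
[[15,7],[36,0]]
[[3,7],[6,0],[15,7],[36,0]]
[[3,7],[6,0],[15,7],[24,11],[34,7],[36,0]]
[[3,7],[11,0],[15,7],[24,11],[34,7],[36,0]]
[[3,7],[12,0],[15,7],[24,11],[34,7],[36,0]]
[[3,7],[12,0],[15,7],[24,11],[34,7],[36,0]]
[[3,7],[12,0],[15,7],[24,11],[34,7],[38,0]]
[[3,7],[12,0],[15,7],[24,11],[33,16],[41,0]]
[[3,7],[12,0],[15,7],[24,11],[32,19],[36,16],[41,0]]
[[3,7],[12,3],[15,7],[24,11],[32,19],[36,16],[41,0]]
[[3,7],[12,3],[15,7],[24,11],[32,19],[36,16],[41,0]]
[[3,7],[12,3],[15,7],[24,11],[32,19],[36,16],[41,0]]
[[3,7],[12,3],[15,7],[24,11],[32,19],[36,16],[41,0]]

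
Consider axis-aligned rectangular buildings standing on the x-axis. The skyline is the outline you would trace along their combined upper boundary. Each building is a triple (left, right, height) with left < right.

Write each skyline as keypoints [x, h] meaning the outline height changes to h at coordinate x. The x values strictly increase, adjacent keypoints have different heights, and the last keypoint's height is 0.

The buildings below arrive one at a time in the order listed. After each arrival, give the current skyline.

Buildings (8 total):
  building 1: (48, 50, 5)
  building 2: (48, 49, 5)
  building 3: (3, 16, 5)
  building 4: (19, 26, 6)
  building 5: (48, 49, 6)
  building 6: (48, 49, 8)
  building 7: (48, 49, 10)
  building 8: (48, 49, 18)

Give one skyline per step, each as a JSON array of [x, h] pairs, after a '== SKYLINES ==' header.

== SKYLINES ==
[[48,5],[50,0]]
[[48,5],[50,0]]
[[3,5],[16,0],[48,5],[50,0]]
[[3,5],[16,0],[19,6],[26,0],[48,5],[50,0]]
[[3,5],[16,0],[19,6],[26,0],[48,6],[49,5],[50,0]]
[[3,5],[16,0],[19,6],[26,0],[48,8],[49,5],[50,0]]
[[3,5],[16,0],[19,6],[26,0],[48,10],[49,5],[50,0]]
[[3,5],[16,0],[19,6],[26,0],[48,18],[49,5],[50,0]]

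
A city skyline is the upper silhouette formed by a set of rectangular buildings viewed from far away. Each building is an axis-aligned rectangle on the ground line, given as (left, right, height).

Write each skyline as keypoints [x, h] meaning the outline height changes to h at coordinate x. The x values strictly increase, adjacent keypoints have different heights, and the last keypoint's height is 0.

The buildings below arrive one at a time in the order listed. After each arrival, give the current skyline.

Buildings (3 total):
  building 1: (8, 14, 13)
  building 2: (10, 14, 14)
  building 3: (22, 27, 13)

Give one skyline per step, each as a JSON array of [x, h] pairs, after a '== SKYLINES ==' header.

== SKYLINES ==
[[8,13],[14,0]]
[[8,13],[10,14],[14,0]]
[[8,13],[10,14],[14,0],[22,13],[27,0]]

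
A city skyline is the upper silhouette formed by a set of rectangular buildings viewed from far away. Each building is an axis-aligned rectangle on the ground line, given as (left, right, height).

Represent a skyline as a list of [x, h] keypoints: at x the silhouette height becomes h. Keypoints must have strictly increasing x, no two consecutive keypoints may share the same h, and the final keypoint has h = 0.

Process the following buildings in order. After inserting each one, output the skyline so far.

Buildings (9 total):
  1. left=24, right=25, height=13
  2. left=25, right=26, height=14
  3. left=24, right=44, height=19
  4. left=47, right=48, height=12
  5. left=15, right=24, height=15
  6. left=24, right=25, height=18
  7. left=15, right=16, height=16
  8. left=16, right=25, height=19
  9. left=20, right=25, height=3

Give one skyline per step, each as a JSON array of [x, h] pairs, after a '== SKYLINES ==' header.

== SKYLINES ==
[[24,13],[25,0]]
[[24,13],[25,14],[26,0]]
[[24,19],[44,0]]
[[24,19],[44,0],[47,12],[48,0]]
[[15,15],[24,19],[44,0],[47,12],[48,0]]
[[15,15],[24,19],[44,0],[47,12],[48,0]]
[[15,16],[16,15],[24,19],[44,0],[47,12],[48,0]]
[[15,16],[16,19],[44,0],[47,12],[48,0]]
[[15,16],[16,19],[44,0],[47,12],[48,0]]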